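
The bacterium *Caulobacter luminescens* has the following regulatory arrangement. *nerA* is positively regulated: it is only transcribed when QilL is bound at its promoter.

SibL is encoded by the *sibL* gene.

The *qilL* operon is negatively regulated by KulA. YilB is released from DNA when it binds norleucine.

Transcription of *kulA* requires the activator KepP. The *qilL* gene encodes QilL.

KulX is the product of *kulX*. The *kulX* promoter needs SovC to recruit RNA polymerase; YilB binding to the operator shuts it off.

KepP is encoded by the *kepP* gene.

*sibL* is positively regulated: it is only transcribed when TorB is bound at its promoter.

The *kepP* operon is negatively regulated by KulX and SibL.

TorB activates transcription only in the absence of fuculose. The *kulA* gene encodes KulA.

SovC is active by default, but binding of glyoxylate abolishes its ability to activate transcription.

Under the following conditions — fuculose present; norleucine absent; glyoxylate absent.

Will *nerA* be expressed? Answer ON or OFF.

OFF

Norleucine is absent, so YilB is active.
Glyoxylate is absent, so SovC is active.
With repressor YilB bound, *kulX* is not transcribed.
So KulX is not produced.
Fuculose is present, so TorB is inactive.
Required activator TorB is absent, so *sibL* is not transcribed.
So SibL is not produced.
With no repressor bound, *kepP* is transcribed.
So KepP is produced and active.
No repressor is bound and KepP is active, so *kulA* is transcribed.
So KulA is produced and active.
With repressor KulA bound, *qilL* is not transcribed.
So QilL is not produced.
Required activator QilL is absent, so *nerA* is not transcribed.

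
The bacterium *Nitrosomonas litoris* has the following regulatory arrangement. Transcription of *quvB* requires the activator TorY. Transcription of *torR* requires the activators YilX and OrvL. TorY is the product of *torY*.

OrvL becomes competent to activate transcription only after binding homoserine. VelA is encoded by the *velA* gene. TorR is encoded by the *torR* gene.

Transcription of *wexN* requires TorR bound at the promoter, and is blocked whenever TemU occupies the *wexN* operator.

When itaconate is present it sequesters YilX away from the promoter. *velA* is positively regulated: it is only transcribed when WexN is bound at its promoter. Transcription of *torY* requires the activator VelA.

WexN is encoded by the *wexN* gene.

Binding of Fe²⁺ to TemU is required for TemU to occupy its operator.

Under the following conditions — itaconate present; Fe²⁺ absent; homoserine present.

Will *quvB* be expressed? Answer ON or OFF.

OFF

Itaconate is present, so YilX is inactive.
Homoserine is present, so OrvL is active.
Required activator YilX is absent, so *torR* is not transcribed.
So TorR is not produced.
Fe²⁺ is absent, so TemU is inactive.
Required activator TorR is absent, so *wexN* is not transcribed.
So WexN is not produced.
Required activator WexN is absent, so *velA* is not transcribed.
So VelA is not produced.
Required activator VelA is absent, so *torY* is not transcribed.
So TorY is not produced.
Required activator TorY is absent, so *quvB* is not transcribed.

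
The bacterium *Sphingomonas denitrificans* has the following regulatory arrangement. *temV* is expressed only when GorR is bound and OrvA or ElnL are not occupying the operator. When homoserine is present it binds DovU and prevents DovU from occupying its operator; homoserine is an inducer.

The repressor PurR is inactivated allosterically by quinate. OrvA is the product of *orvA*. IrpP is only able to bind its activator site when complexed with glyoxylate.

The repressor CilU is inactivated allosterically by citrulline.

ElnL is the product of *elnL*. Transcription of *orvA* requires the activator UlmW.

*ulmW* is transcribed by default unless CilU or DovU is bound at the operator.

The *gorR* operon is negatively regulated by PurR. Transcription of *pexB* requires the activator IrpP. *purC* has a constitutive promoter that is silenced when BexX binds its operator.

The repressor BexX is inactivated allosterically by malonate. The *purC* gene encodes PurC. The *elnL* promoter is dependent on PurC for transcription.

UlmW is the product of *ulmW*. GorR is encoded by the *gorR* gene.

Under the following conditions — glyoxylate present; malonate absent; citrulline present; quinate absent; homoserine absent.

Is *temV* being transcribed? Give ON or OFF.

Quinate is absent, so PurR is active.
With repressor PurR bound, *gorR* is not transcribed.
So GorR is not produced.
Citrulline is present, so CilU is inactive.
Homoserine is absent, so DovU is active.
With repressor DovU bound, *ulmW* is not transcribed.
So UlmW is not produced.
Required activator UlmW is absent, so *orvA* is not transcribed.
So OrvA is not produced.
Malonate is absent, so BexX is active.
With repressor BexX bound, *purC* is not transcribed.
So PurC is not produced.
Required activator PurC is absent, so *elnL* is not transcribed.
So ElnL is not produced.
Required activator GorR is absent, so *temV* is not transcribed.

OFF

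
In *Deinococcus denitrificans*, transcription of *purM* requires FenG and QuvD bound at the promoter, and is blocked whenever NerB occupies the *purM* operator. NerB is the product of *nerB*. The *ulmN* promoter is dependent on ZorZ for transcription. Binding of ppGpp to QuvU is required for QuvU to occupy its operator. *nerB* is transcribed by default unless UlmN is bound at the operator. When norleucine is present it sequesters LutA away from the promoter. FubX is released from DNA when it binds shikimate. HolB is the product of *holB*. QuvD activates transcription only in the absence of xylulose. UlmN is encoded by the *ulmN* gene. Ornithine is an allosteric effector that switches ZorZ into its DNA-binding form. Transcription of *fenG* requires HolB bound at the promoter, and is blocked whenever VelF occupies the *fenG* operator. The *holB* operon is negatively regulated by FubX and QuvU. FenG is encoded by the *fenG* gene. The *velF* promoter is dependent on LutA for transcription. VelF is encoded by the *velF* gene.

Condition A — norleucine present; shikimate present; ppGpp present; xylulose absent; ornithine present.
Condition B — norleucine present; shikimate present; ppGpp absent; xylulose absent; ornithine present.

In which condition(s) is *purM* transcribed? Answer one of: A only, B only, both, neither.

B only

Condition A:
Norleucine is present, so LutA is inactive.
Required activator LutA is absent, so *velF* is not transcribed.
So VelF is not produced.
Shikimate is present, so FubX is inactive.
ppGpp is present, so QuvU is active.
With repressor QuvU bound, *holB* is not transcribed.
So HolB is not produced.
Required activator HolB is absent, so *fenG* is not transcribed.
So FenG is not produced.
Xylulose is absent, so QuvD is active.
Ornithine is present, so ZorZ is active.
No repressor is bound and ZorZ is active, so *ulmN* is transcribed.
So UlmN is produced and active.
With repressor UlmN bound, *nerB* is not transcribed.
So NerB is not produced.
Required activator FenG is absent, so *purM* is not transcribed.
→ *purM* is OFF in A.
Condition B:
Norleucine is present, so LutA is inactive.
Required activator LutA is absent, so *velF* is not transcribed.
So VelF is not produced.
Shikimate is present, so FubX is inactive.
ppGpp is absent, so QuvU is inactive.
With no repressor bound, *holB* is transcribed.
So HolB is produced and active.
No repressor is bound and HolB is active, so *fenG* is transcribed.
So FenG is produced and active.
Xylulose is absent, so QuvD is active.
Ornithine is present, so ZorZ is active.
No repressor is bound and ZorZ is active, so *ulmN* is transcribed.
So UlmN is produced and active.
With repressor UlmN bound, *nerB* is not transcribed.
So NerB is not produced.
No repressor is bound and FenG and QuvD are active, so *purM* is transcribed.
→ *purM* is ON in B.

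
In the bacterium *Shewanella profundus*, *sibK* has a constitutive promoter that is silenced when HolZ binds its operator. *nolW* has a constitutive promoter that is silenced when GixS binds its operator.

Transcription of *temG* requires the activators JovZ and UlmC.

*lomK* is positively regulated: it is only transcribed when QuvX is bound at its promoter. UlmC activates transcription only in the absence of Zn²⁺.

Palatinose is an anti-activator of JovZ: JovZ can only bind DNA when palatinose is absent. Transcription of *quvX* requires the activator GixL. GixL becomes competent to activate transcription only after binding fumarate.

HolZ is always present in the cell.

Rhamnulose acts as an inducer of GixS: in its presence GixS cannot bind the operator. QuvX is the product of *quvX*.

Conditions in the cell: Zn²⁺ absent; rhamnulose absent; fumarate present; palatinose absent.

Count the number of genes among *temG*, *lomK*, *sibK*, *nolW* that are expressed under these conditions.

2

Palatinose is absent, so JovZ is active.
Zn²⁺ is absent, so UlmC is active.
No repressor is bound and JovZ and UlmC are active, so *temG* is transcribed.
→ *temG* is ON.
Fumarate is present, so GixL is active.
No repressor is bound and GixL is active, so *quvX* is transcribed.
So QuvX is produced and active.
No repressor is bound and QuvX is active, so *lomK* is transcribed.
→ *lomK* is ON.
HolZ is produced constitutively and is active.
With repressor HolZ bound, *sibK* is not transcribed.
→ *sibK* is OFF.
Rhamnulose is absent, so GixS is active.
With repressor GixS bound, *nolW* is not transcribed.
→ *nolW* is OFF.
2 of the 4 genes are transcribed.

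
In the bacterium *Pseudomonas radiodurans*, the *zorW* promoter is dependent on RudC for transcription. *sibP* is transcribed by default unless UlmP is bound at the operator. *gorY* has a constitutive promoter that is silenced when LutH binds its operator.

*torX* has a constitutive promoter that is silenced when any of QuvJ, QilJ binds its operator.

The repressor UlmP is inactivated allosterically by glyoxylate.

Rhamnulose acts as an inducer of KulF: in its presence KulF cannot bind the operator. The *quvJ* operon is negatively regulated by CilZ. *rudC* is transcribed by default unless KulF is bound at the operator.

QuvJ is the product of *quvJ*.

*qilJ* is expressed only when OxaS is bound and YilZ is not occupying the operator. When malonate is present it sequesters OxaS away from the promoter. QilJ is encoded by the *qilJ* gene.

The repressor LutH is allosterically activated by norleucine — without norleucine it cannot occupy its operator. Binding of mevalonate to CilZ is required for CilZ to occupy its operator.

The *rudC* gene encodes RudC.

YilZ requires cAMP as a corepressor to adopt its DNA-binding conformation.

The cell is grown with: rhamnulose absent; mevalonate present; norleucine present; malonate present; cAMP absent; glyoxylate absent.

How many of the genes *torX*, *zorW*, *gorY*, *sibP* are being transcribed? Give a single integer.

1

Mevalonate is present, so CilZ is active.
With repressor CilZ bound, *quvJ* is not transcribed.
So QuvJ is not produced.
Malonate is present, so OxaS is inactive.
cAMP is absent, so YilZ is inactive.
Required activator OxaS is absent, so *qilJ* is not transcribed.
So QilJ is not produced.
With no repressor bound, *torX* is transcribed.
→ *torX* is ON.
Rhamnulose is absent, so KulF is active.
With repressor KulF bound, *rudC* is not transcribed.
So RudC is not produced.
Required activator RudC is absent, so *zorW* is not transcribed.
→ *zorW* is OFF.
Norleucine is present, so LutH is active.
With repressor LutH bound, *gorY* is not transcribed.
→ *gorY* is OFF.
Glyoxylate is absent, so UlmP is active.
With repressor UlmP bound, *sibP* is not transcribed.
→ *sibP* is OFF.
1 of the 4 genes is transcribed.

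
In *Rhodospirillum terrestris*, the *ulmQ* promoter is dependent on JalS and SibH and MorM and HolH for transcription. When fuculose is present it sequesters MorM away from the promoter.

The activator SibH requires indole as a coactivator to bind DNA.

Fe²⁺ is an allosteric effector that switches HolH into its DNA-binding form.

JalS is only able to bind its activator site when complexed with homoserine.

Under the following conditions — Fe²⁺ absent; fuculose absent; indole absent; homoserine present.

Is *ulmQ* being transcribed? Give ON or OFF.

OFF

Homoserine is present, so JalS is active.
Indole is absent, so SibH is inactive.
Fuculose is absent, so MorM is active.
Fe²⁺ is absent, so HolH is inactive.
Required activator SibH is absent, so *ulmQ* is not transcribed.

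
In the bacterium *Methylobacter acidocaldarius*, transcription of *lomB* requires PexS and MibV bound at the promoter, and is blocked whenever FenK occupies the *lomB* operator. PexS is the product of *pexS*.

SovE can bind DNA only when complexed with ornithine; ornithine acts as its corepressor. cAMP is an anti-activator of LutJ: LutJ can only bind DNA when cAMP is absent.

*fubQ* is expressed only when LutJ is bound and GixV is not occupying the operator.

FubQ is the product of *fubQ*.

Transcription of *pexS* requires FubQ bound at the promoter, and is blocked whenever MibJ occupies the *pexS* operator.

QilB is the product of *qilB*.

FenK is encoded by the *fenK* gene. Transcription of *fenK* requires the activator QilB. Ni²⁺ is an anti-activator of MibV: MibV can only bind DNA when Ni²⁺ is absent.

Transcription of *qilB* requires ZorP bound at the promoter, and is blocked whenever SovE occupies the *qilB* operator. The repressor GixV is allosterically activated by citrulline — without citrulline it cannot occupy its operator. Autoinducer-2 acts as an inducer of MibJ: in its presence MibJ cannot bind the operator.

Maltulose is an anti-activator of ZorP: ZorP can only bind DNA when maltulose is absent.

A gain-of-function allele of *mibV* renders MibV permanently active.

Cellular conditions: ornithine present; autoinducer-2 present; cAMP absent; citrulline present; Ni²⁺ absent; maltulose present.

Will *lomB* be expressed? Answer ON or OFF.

Citrulline is present, so GixV is active.
cAMP is absent, so LutJ is active.
With repressor GixV bound, *fubQ* is not transcribed.
So FubQ is not produced.
Autoinducer-2 is present, so MibJ is inactive.
Required activator FubQ is absent, so *pexS* is not transcribed.
So PexS is not produced.
MibV is constitutively active in this strain.
Maltulose is present, so ZorP is inactive.
Ornithine is present, so SovE is active.
With repressor SovE bound, *qilB* is not transcribed.
So QilB is not produced.
Required activator QilB is absent, so *fenK* is not transcribed.
So FenK is not produced.
Required activator PexS is absent, so *lomB* is not transcribed.

OFF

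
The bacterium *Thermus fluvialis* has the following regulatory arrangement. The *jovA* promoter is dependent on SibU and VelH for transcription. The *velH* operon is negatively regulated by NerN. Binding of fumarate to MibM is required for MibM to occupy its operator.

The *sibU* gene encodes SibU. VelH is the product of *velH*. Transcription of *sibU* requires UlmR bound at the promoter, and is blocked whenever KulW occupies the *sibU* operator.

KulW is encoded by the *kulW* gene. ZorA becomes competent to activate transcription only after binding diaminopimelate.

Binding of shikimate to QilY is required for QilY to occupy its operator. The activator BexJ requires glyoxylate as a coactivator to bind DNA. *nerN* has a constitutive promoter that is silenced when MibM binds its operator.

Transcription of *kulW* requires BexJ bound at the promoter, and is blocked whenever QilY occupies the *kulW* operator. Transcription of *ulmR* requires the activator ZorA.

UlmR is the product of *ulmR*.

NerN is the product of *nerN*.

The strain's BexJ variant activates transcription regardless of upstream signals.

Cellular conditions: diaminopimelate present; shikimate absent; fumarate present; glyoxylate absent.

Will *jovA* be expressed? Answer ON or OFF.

OFF

Diaminopimelate is present, so ZorA is active.
No repressor is bound and ZorA is active, so *ulmR* is transcribed.
So UlmR is produced and active.
BexJ is constitutively active in this strain.
Shikimate is absent, so QilY is inactive.
No repressor is bound and BexJ is active, so *kulW* is transcribed.
So KulW is produced and active.
With repressor KulW bound, *sibU* is not transcribed.
So SibU is not produced.
Fumarate is present, so MibM is active.
With repressor MibM bound, *nerN* is not transcribed.
So NerN is not produced.
With no repressor bound, *velH* is transcribed.
So VelH is produced and active.
Required activator SibU is absent, so *jovA* is not transcribed.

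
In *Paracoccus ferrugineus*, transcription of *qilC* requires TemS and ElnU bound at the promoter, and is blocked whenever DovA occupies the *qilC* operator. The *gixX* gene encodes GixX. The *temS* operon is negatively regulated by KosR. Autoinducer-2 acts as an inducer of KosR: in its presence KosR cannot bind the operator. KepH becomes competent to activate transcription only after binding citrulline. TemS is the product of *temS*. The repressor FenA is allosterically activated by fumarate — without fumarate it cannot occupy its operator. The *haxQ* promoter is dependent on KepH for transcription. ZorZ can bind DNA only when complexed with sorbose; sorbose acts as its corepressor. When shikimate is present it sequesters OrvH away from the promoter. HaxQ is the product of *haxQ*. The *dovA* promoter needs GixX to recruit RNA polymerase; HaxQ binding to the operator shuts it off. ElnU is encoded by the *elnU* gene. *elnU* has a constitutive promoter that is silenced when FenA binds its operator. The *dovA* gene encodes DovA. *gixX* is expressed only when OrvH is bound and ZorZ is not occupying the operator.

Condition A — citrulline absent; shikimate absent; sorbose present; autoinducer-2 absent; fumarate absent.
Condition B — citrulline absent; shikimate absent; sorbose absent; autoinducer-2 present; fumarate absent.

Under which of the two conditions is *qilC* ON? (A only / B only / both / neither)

neither

Condition A:
Citrulline is absent, so KepH is inactive.
Required activator KepH is absent, so *haxQ* is not transcribed.
So HaxQ is not produced.
Shikimate is absent, so OrvH is active.
Sorbose is present, so ZorZ is active.
With repressor ZorZ bound, *gixX* is not transcribed.
So GixX is not produced.
Required activator GixX is absent, so *dovA* is not transcribed.
So DovA is not produced.
Autoinducer-2 is absent, so KosR is active.
With repressor KosR bound, *temS* is not transcribed.
So TemS is not produced.
Fumarate is absent, so FenA is inactive.
With no repressor bound, *elnU* is transcribed.
So ElnU is produced and active.
Required activator TemS is absent, so *qilC* is not transcribed.
→ *qilC* is OFF in A.
Condition B:
Citrulline is absent, so KepH is inactive.
Required activator KepH is absent, so *haxQ* is not transcribed.
So HaxQ is not produced.
Shikimate is absent, so OrvH is active.
Sorbose is absent, so ZorZ is inactive.
No repressor is bound and OrvH is active, so *gixX* is transcribed.
So GixX is produced and active.
No repressor is bound and GixX is active, so *dovA* is transcribed.
So DovA is produced and active.
Autoinducer-2 is present, so KosR is inactive.
With no repressor bound, *temS* is transcribed.
So TemS is produced and active.
Fumarate is absent, so FenA is inactive.
With no repressor bound, *elnU* is transcribed.
So ElnU is produced and active.
With repressor DovA bound, *qilC* is not transcribed.
→ *qilC* is OFF in B.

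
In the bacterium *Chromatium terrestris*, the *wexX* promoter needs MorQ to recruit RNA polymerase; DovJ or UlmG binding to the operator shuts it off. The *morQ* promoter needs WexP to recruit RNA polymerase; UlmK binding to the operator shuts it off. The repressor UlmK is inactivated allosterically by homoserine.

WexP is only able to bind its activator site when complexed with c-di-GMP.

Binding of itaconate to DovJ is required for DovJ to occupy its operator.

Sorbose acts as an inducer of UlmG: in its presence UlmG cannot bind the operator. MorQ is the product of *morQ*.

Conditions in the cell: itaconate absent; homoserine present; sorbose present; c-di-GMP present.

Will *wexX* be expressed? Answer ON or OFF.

Homoserine is present, so UlmK is inactive.
c-di-GMP is present, so WexP is active.
No repressor is bound and WexP is active, so *morQ* is transcribed.
So MorQ is produced and active.
Itaconate is absent, so DovJ is inactive.
Sorbose is present, so UlmG is inactive.
No repressor is bound and MorQ is active, so *wexX* is transcribed.

ON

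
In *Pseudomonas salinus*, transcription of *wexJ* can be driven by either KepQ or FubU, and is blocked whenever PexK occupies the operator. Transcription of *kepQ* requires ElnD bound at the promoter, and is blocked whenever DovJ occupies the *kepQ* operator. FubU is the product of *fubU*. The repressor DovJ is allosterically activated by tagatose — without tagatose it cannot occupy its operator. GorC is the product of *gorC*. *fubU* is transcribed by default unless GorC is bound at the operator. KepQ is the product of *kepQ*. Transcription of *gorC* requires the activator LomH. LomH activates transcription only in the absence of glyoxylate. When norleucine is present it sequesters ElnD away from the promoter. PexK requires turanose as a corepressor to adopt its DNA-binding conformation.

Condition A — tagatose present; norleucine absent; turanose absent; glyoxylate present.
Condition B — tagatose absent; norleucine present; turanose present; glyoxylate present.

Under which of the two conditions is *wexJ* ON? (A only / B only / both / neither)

Condition A:
Tagatose is present, so DovJ is active.
Norleucine is absent, so ElnD is active.
With repressor DovJ bound, *kepQ* is not transcribed.
So KepQ is not produced.
Turanose is absent, so PexK is inactive.
Glyoxylate is present, so LomH is inactive.
Required activator LomH is absent, so *gorC* is not transcribed.
So GorC is not produced.
With no repressor bound, *fubU* is transcribed.
So FubU is produced and active.
Activator FubU is present, so *wexJ* is transcribed.
→ *wexJ* is ON in A.
Condition B:
Tagatose is absent, so DovJ is inactive.
Norleucine is present, so ElnD is inactive.
Required activator ElnD is absent, so *kepQ* is not transcribed.
So KepQ is not produced.
Turanose is present, so PexK is active.
Glyoxylate is present, so LomH is inactive.
Required activator LomH is absent, so *gorC* is not transcribed.
So GorC is not produced.
With no repressor bound, *fubU* is transcribed.
So FubU is produced and active.
With repressor PexK bound, *wexJ* is not transcribed.
→ *wexJ* is OFF in B.

A only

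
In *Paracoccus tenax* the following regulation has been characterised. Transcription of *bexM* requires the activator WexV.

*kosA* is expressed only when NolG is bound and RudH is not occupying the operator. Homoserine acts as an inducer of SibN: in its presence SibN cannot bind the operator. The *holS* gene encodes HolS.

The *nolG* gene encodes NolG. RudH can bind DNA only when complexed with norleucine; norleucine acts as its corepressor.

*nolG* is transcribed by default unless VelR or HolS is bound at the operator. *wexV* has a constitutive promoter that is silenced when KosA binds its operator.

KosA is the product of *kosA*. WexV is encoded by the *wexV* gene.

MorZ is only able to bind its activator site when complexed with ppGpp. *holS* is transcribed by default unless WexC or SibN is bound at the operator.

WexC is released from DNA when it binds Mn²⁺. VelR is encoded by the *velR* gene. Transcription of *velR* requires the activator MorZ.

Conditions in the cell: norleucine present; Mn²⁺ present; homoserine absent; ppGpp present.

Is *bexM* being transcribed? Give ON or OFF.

ON

ppGpp is present, so MorZ is active.
No repressor is bound and MorZ is active, so *velR* is transcribed.
So VelR is produced and active.
Mn²⁺ is present, so WexC is inactive.
Homoserine is absent, so SibN is active.
With repressor SibN bound, *holS* is not transcribed.
So HolS is not produced.
With repressor VelR bound, *nolG* is not transcribed.
So NolG is not produced.
Norleucine is present, so RudH is active.
With repressor RudH bound, *kosA* is not transcribed.
So KosA is not produced.
With no repressor bound, *wexV* is transcribed.
So WexV is produced and active.
No repressor is bound and WexV is active, so *bexM* is transcribed.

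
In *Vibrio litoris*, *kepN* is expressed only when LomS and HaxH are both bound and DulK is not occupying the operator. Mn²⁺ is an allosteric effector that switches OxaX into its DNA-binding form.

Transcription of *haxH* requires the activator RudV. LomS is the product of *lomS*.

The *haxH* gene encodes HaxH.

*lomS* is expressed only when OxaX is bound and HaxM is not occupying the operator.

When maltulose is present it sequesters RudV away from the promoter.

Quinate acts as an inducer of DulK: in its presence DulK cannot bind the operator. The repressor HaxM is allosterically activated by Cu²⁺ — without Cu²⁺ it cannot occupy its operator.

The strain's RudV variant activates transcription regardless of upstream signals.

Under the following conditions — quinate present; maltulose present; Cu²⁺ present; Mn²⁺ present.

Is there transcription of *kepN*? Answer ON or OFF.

OFF

Cu²⁺ is present, so HaxM is active.
Mn²⁺ is present, so OxaX is active.
With repressor HaxM bound, *lomS* is not transcribed.
So LomS is not produced.
Quinate is present, so DulK is inactive.
RudV is constitutively active in this strain.
No repressor is bound and RudV is active, so *haxH* is transcribed.
So HaxH is produced and active.
Required activator LomS is absent, so *kepN* is not transcribed.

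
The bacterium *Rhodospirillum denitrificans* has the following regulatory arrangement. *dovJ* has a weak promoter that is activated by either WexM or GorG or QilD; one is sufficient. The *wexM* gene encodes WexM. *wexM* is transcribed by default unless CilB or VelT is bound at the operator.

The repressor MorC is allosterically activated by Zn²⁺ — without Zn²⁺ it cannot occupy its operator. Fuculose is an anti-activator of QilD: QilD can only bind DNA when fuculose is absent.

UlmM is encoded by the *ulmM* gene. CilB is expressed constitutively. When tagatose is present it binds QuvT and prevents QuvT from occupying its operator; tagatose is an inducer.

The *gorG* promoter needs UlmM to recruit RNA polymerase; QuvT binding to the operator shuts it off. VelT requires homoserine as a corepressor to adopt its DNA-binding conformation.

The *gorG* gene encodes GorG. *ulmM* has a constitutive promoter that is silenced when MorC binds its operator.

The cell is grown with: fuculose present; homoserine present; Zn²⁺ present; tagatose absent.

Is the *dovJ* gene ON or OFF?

OFF

CilB is produced constitutively and is active.
Homoserine is present, so VelT is active.
With repressor CilB bound, *wexM* is not transcribed.
So WexM is not produced.
Zn²⁺ is present, so MorC is active.
With repressor MorC bound, *ulmM* is not transcribed.
So UlmM is not produced.
Tagatose is absent, so QuvT is active.
With repressor QuvT bound, *gorG* is not transcribed.
So GorG is not produced.
Fuculose is present, so QilD is inactive.
No activator is available at the *dovJ* promoter, so *dovJ* is not transcribed.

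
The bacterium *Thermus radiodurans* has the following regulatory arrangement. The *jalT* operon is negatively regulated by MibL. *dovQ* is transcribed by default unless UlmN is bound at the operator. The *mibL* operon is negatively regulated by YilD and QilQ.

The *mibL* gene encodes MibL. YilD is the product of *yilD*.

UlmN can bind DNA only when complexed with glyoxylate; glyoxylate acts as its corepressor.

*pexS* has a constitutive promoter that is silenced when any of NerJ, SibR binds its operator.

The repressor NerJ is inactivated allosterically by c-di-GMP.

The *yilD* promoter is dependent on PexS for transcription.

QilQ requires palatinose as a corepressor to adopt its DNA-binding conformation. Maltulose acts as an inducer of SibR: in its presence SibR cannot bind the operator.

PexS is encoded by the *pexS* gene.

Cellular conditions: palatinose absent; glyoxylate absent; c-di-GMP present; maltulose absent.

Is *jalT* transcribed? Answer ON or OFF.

OFF

c-di-GMP is present, so NerJ is inactive.
Maltulose is absent, so SibR is active.
With repressor SibR bound, *pexS* is not transcribed.
So PexS is not produced.
Required activator PexS is absent, so *yilD* is not transcribed.
So YilD is not produced.
Palatinose is absent, so QilQ is inactive.
With no repressor bound, *mibL* is transcribed.
So MibL is produced and active.
With repressor MibL bound, *jalT* is not transcribed.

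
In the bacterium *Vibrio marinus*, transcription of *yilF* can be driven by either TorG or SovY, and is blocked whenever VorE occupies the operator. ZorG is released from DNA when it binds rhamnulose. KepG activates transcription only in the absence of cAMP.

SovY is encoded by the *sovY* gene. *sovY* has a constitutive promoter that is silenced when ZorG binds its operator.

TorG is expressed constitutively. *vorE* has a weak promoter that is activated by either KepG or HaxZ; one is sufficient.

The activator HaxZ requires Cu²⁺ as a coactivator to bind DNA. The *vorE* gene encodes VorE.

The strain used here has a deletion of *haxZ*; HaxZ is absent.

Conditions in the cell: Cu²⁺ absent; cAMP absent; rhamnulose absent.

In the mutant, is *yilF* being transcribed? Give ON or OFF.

OFF

TorG is produced constitutively and is active.
Rhamnulose is absent, so ZorG is active.
With repressor ZorG bound, *sovY* is not transcribed.
So SovY is not produced.
cAMP is absent, so KepG is active.
HaxZ is non-functional in this strain, so it has no effect.
Activator KepG is present, so *vorE* is transcribed.
So VorE is produced and active.
With repressor VorE bound, *yilF* is not transcribed.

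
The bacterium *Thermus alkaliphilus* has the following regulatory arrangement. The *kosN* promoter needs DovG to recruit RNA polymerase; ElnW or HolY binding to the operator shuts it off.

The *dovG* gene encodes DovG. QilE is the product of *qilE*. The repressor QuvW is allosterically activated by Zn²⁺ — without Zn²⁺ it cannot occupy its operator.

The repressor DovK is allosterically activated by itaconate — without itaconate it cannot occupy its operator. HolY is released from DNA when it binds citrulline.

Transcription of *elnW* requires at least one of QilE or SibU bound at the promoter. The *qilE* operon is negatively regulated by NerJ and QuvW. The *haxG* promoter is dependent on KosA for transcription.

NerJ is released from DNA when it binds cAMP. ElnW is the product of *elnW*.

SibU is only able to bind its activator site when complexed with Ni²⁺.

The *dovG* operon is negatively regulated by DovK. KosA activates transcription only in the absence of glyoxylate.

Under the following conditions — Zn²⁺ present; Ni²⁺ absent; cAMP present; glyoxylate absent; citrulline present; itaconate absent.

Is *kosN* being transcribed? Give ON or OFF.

ON

cAMP is present, so NerJ is inactive.
Zn²⁺ is present, so QuvW is active.
With repressor QuvW bound, *qilE* is not transcribed.
So QilE is not produced.
Ni²⁺ is absent, so SibU is inactive.
No activator is available at the *elnW* promoter, so *elnW* is not transcribed.
So ElnW is not produced.
Itaconate is absent, so DovK is inactive.
With no repressor bound, *dovG* is transcribed.
So DovG is produced and active.
Citrulline is present, so HolY is inactive.
No repressor is bound and DovG is active, so *kosN* is transcribed.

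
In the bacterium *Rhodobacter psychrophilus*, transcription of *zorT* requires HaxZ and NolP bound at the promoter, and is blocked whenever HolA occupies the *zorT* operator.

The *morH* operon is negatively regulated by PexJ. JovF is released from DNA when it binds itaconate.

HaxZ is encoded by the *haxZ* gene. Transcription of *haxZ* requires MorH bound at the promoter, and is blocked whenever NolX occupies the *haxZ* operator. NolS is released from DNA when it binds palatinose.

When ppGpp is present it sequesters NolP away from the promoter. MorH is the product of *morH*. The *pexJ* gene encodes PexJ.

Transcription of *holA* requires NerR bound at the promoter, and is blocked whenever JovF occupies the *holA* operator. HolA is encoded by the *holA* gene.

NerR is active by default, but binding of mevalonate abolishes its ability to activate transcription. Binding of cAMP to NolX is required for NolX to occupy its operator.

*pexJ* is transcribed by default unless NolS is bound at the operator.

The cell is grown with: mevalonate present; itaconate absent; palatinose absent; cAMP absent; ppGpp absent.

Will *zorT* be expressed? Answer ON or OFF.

ON

Itaconate is absent, so JovF is active.
Mevalonate is present, so NerR is inactive.
With repressor JovF bound, *holA* is not transcribed.
So HolA is not produced.
Palatinose is absent, so NolS is active.
With repressor NolS bound, *pexJ* is not transcribed.
So PexJ is not produced.
With no repressor bound, *morH* is transcribed.
So MorH is produced and active.
cAMP is absent, so NolX is inactive.
No repressor is bound and MorH is active, so *haxZ* is transcribed.
So HaxZ is produced and active.
ppGpp is absent, so NolP is active.
No repressor is bound and HaxZ and NolP are active, so *zorT* is transcribed.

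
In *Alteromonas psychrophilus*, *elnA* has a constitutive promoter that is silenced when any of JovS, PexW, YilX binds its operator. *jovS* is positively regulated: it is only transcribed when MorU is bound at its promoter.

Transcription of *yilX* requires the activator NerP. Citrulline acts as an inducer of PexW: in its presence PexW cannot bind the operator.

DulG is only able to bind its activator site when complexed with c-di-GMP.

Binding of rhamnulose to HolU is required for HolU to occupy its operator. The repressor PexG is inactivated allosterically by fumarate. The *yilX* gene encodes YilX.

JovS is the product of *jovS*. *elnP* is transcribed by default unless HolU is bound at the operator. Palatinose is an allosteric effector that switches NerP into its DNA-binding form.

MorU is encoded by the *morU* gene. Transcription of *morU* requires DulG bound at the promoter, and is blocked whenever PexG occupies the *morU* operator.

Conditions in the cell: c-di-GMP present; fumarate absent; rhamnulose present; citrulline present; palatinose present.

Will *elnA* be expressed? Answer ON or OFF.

OFF

Fumarate is absent, so PexG is active.
c-di-GMP is present, so DulG is active.
With repressor PexG bound, *morU* is not transcribed.
So MorU is not produced.
Required activator MorU is absent, so *jovS* is not transcribed.
So JovS is not produced.
Citrulline is present, so PexW is inactive.
Palatinose is present, so NerP is active.
No repressor is bound and NerP is active, so *yilX* is transcribed.
So YilX is produced and active.
With repressor YilX bound, *elnA* is not transcribed.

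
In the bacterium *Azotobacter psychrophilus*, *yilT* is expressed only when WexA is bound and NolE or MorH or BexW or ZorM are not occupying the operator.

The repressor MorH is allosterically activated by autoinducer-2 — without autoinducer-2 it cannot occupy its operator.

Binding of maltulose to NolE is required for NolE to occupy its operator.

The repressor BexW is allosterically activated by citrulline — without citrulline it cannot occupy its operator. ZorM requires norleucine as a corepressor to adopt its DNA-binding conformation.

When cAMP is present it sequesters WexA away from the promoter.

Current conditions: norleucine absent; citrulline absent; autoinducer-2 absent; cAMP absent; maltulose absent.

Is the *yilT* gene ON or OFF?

ON

Maltulose is absent, so NolE is inactive.
Autoinducer-2 is absent, so MorH is inactive.
Citrulline is absent, so BexW is inactive.
Norleucine is absent, so ZorM is inactive.
cAMP is absent, so WexA is active.
No repressor is bound and WexA is active, so *yilT* is transcribed.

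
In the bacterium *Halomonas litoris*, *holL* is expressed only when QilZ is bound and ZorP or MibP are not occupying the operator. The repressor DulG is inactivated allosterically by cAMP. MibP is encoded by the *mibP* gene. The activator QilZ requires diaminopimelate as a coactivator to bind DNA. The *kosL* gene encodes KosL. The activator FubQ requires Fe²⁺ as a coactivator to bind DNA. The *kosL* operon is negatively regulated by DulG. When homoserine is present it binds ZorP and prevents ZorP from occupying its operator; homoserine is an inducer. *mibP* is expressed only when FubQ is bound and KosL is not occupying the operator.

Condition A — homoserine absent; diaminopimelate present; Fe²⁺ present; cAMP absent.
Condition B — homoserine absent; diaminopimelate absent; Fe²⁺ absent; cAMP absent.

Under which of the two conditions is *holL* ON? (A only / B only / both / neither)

Condition A:
Homoserine is absent, so ZorP is active.
Diaminopimelate is present, so QilZ is active.
Fe²⁺ is present, so FubQ is active.
cAMP is absent, so DulG is active.
With repressor DulG bound, *kosL* is not transcribed.
So KosL is not produced.
No repressor is bound and FubQ is active, so *mibP* is transcribed.
So MibP is produced and active.
With repressor ZorP bound, *holL* is not transcribed.
→ *holL* is OFF in A.
Condition B:
Homoserine is absent, so ZorP is active.
Diaminopimelate is absent, so QilZ is inactive.
Fe²⁺ is absent, so FubQ is inactive.
cAMP is absent, so DulG is active.
With repressor DulG bound, *kosL* is not transcribed.
So KosL is not produced.
Required activator FubQ is absent, so *mibP* is not transcribed.
So MibP is not produced.
With repressor ZorP bound, *holL* is not transcribed.
→ *holL* is OFF in B.

neither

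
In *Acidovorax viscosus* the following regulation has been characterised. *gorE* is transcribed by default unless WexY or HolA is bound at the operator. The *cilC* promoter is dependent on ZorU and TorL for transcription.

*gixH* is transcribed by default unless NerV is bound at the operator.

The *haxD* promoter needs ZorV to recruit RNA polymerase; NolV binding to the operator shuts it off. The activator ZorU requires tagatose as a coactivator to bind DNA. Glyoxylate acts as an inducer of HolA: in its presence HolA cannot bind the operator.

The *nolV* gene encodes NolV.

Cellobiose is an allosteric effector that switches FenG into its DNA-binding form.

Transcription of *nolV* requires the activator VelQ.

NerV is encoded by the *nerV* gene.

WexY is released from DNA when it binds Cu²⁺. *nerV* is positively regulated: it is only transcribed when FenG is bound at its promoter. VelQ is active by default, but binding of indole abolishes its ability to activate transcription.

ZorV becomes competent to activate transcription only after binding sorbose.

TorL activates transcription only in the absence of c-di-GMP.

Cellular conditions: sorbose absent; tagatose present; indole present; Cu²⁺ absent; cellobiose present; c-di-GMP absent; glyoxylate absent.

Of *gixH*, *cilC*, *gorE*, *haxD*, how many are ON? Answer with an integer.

1

Cellobiose is present, so FenG is active.
No repressor is bound and FenG is active, so *nerV* is transcribed.
So NerV is produced and active.
With repressor NerV bound, *gixH* is not transcribed.
→ *gixH* is OFF.
Tagatose is present, so ZorU is active.
c-di-GMP is absent, so TorL is active.
No repressor is bound and ZorU and TorL are active, so *cilC* is transcribed.
→ *cilC* is ON.
Cu²⁺ is absent, so WexY is active.
Glyoxylate is absent, so HolA is active.
With repressor WexY bound, *gorE* is not transcribed.
→ *gorE* is OFF.
Indole is present, so VelQ is inactive.
Required activator VelQ is absent, so *nolV* is not transcribed.
So NolV is not produced.
Sorbose is absent, so ZorV is inactive.
Required activator ZorV is absent, so *haxD* is not transcribed.
→ *haxD* is OFF.
1 of the 4 genes is transcribed.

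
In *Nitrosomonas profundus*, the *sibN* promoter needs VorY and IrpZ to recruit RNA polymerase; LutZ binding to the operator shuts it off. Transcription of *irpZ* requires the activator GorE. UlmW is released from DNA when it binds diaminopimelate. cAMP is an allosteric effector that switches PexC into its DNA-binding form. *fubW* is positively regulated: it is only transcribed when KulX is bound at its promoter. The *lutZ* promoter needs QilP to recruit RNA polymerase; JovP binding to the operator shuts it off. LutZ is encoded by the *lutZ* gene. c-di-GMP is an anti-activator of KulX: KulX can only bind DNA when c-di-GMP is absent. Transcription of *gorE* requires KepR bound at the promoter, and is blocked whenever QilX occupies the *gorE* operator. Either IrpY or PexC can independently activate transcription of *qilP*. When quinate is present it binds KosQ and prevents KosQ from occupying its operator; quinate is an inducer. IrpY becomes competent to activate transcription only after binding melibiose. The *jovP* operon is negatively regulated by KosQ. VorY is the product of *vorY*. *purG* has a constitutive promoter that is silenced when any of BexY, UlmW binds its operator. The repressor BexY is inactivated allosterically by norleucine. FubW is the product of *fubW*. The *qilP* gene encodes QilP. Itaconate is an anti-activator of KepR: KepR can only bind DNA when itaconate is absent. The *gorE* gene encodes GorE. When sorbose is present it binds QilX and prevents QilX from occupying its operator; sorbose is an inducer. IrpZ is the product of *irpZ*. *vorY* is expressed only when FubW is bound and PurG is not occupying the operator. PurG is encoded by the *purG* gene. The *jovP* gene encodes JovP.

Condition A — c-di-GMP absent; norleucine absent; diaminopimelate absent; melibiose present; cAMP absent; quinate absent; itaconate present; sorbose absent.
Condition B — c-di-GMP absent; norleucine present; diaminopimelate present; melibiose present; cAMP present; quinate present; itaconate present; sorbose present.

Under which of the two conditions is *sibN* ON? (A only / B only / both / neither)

Condition A:
c-di-GMP is absent, so KulX is active.
No repressor is bound and KulX is active, so *fubW* is transcribed.
So FubW is produced and active.
Norleucine is absent, so BexY is active.
Diaminopimelate is absent, so UlmW is active.
With repressor BexY bound, *purG* is not transcribed.
So PurG is not produced.
No repressor is bound and FubW is active, so *vorY* is transcribed.
So VorY is produced and active.
Melibiose is present, so IrpY is active.
cAMP is absent, so PexC is inactive.
Activator IrpY is present, so *qilP* is transcribed.
So QilP is produced and active.
Quinate is absent, so KosQ is active.
With repressor KosQ bound, *jovP* is not transcribed.
So JovP is not produced.
No repressor is bound and QilP is active, so *lutZ* is transcribed.
So LutZ is produced and active.
Itaconate is present, so KepR is inactive.
Sorbose is absent, so QilX is active.
With repressor QilX bound, *gorE* is not transcribed.
So GorE is not produced.
Required activator GorE is absent, so *irpZ* is not transcribed.
So IrpZ is not produced.
With repressor LutZ bound, *sibN* is not transcribed.
→ *sibN* is OFF in A.
Condition B:
c-di-GMP is absent, so KulX is active.
No repressor is bound and KulX is active, so *fubW* is transcribed.
So FubW is produced and active.
Norleucine is present, so BexY is inactive.
Diaminopimelate is present, so UlmW is inactive.
With no repressor bound, *purG* is transcribed.
So PurG is produced and active.
With repressor PurG bound, *vorY* is not transcribed.
So VorY is not produced.
Melibiose is present, so IrpY is active.
cAMP is present, so PexC is active.
Activator IrpY is present, so *qilP* is transcribed.
So QilP is produced and active.
Quinate is present, so KosQ is inactive.
With no repressor bound, *jovP* is transcribed.
So JovP is produced and active.
With repressor JovP bound, *lutZ* is not transcribed.
So LutZ is not produced.
Itaconate is present, so KepR is inactive.
Sorbose is present, so QilX is inactive.
Required activator KepR is absent, so *gorE* is not transcribed.
So GorE is not produced.
Required activator GorE is absent, so *irpZ* is not transcribed.
So IrpZ is not produced.
Required activator VorY is absent, so *sibN* is not transcribed.
→ *sibN* is OFF in B.

neither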